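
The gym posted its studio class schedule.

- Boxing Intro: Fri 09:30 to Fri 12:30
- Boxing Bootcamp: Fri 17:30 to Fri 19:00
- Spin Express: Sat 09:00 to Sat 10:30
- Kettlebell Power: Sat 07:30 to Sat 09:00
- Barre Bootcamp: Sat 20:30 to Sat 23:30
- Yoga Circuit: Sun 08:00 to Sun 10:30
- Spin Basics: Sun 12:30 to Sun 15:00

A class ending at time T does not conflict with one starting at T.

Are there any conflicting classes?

Sorted by start: Boxing Intro, Boxing Bootcamp, Kettlebell Power, Spin Express, Barre Bootcamp, Yoga Circuit, Spin Basics.
Boxing Bootcamp starts after Boxing Intro ends, so nothing later overlaps Boxing Intro either.
Kettlebell Power starts after Boxing Bootcamp ends, so nothing later overlaps Boxing Bootcamp either.
Spin Express starts exactly when Kettlebell Power ends (back-to-back, no overlap), so nothing later overlaps Kettlebell Power either.
Barre Bootcamp starts after Spin Express ends, so nothing later overlaps Spin Express either.
Yoga Circuit starts after Barre Bootcamp ends, so nothing later overlaps Barre Bootcamp either.
Spin Basics starts after Yoga Circuit ends.
Every pair is clear; the schedule has no overlaps.

No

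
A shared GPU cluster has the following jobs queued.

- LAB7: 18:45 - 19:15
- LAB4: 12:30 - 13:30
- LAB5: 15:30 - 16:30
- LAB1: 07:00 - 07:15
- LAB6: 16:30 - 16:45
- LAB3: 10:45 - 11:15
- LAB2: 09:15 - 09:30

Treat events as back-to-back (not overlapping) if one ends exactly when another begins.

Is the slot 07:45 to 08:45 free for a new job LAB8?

LAB1: ends 07:15 at or before LAB8 starts 07:45 → clear.
LAB2: starts 09:15 at or after LAB8 ends 08:45 → clear.
LAB3: starts 10:45 at or after LAB8 ends 08:45 → clear.
LAB4: starts 12:30 at or after LAB8 ends 08:45 → clear.
LAB5: starts 15:30 at or after LAB8 ends 08:45 → clear.
LAB6: starts 16:30 at or after LAB8 ends 08:45 → clear.
LAB7: starts 18:45 at or after LAB8 ends 08:45 → clear.

Yes — the slot is free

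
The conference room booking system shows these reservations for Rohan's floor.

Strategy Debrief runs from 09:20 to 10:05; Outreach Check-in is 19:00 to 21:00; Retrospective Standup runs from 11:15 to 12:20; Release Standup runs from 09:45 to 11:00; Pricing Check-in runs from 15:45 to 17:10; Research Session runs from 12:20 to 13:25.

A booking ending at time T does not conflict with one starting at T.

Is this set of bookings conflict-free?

Sorted by start: Strategy Debrief, Release Standup, Retrospective Standup, Research Session, Pricing Check-in, Outreach Check-in.
Release Standup starts before Strategy Debrief ends → Strategy Debrief and Release Standup overlap.
That's a conflict, so the schedule is not conflict-free.

No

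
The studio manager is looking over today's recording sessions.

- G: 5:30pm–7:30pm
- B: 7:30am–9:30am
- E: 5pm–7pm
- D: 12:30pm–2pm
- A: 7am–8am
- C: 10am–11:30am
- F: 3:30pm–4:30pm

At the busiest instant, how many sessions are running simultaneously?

Sweep the timeline, counting +1 at each start and −1 at each end (ends before starts at a tie):
7am start A → 1
7:30am start B → 2
8am end A → 1
9:30am end B → 0
10am start C → 1
11:30am end C → 0
12:30pm start D → 1
2pm end D → 0
3:30pm start F → 1
4:30pm end F → 0
5pm start E → 1
5:30pm start G → 2
7pm end E → 1
7:30pm end G → 0
Peak is 2, at 7:30am (A, B).

2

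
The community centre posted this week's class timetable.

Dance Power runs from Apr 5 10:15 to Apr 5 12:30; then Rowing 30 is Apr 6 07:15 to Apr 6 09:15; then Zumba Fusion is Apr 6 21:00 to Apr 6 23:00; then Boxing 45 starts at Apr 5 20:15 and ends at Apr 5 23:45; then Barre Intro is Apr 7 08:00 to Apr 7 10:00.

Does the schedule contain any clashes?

No

Two intervals overlap when each starts before the other ends.
Sorted by start: Dance Power, Boxing 45, Rowing 30, Zumba Fusion, Barre Intro.
Boxing 45 starts after Dance Power ends — done with Dance Power.
Rowing 30 starts after Boxing 45 ends — done with Boxing 45.
Zumba Fusion starts after Rowing 30 ends — done with Rowing 30.
Barre Intro starts after Zumba Fusion ends.
Every pair is clear; the schedule has no overlaps.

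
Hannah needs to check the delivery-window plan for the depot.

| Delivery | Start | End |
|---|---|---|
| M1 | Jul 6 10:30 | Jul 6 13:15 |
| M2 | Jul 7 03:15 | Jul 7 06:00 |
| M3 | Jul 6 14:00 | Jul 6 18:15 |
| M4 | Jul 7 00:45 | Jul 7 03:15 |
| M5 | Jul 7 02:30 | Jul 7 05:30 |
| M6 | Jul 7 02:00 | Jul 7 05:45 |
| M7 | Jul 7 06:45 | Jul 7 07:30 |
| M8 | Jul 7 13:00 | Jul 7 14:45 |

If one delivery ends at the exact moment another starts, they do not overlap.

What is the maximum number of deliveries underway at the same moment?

3

Sweep the timeline, counting +1 at each start and −1 at each end (ends before starts at a tie):
Jul 6 10:30 start M1 → 1
Jul 6 13:15 end M1 → 0
Jul 6 14:00 start M3 → 1
Jul 6 18:15 end M3 → 0
Jul 7 00:45 start M4 → 1
Jul 7 02:00 start M6 → 2
Jul 7 02:30 start M5 → 3
Jul 7 03:15 end M4 → 2
Jul 7 03:15 start M2 → 3
Jul 7 05:30 end M5 → 2
Jul 7 05:45 end M6 → 1
Jul 7 06:00 end M2 → 0
Jul 7 06:45 start M7 → 1
Jul 7 07:30 end M7 → 0
Jul 7 13:00 start M8 → 1
Jul 7 14:45 end M8 → 0
Peak is 3, at Jul 7 02:30 (M4, M5, M6).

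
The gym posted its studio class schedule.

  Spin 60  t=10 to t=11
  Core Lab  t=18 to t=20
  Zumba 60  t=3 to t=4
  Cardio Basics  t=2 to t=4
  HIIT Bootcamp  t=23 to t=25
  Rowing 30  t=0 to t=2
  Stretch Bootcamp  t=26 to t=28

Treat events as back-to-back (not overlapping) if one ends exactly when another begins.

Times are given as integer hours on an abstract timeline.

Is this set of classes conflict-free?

No

Two intervals overlap when each starts before the other ends.
Sorted by start: Rowing 30, Cardio Basics, Zumba 60, Spin 60, Core Lab, HIIT Bootcamp, Stretch Bootcamp.
Cardio Basics starts exactly when Rowing 30 ends (back-to-back, no overlap), so nothing later overlaps Rowing 30 either.
Zumba 60 starts before Cardio Basics ends → Cardio Basics and Zumba 60 overlap.
That's a conflict, so the schedule is not conflict-free.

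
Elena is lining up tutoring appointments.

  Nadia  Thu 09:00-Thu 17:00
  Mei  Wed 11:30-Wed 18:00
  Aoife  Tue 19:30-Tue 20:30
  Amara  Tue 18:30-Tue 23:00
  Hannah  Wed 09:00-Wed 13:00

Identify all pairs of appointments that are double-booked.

Amara & Aoife, Hannah & Mei

Two intervals overlap when each starts before the other ends.
Sorted by start: Amara, Aoife, Hannah, Mei, Nadia.
Aoife starts before Amara ends → Amara and Aoife overlap.
Hannah starts after Amara ends, so Amara has no further overlaps.
Hannah starts after Aoife ends, so Aoife has no further overlaps.
Mei starts before Hannah ends → Hannah and Mei overlap.
Nadia starts after Hannah ends.
Nadia starts after Mei ends.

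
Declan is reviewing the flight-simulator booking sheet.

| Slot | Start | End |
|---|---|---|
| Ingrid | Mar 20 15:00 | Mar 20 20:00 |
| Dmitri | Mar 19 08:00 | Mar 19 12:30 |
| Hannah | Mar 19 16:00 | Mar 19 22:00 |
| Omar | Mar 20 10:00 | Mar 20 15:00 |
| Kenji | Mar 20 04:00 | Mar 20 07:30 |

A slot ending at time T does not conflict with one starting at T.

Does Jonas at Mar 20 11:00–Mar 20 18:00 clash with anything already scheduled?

Dmitri: ends Mar 19 12:30 at or before Jonas starts Mar 20 11:00 → clear.
Hannah: ends Mar 19 22:00 at or before Jonas starts Mar 20 11:00 → clear.
Kenji: ends Mar 20 07:30 at or before Jonas starts Mar 20 11:00 → clear.
Omar: starts Mar 20 10:00 before Jonas ends Mar 20 18:00, and ends Mar 20 15:00 after Jonas starts Mar 20 11:00 → overlap.
Ingrid: starts Mar 20 15:00 before Jonas ends Mar 20 18:00, and ends Mar 20 20:00 after Jonas starts Mar 20 11:00 → overlap.
Jonas overlaps Ingrid, Omar.

Yes — it overlaps Ingrid, Omar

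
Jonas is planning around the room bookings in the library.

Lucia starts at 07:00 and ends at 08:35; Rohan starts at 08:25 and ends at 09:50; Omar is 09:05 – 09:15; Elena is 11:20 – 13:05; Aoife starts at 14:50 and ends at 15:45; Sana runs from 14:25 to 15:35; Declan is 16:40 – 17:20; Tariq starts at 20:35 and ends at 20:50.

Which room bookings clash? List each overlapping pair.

Aoife & Sana, Lucia & Rohan, Omar & Rohan

Sorted by start: Lucia, Rohan, Omar, Elena, Sana, Aoife, Declan, Tariq.
Rohan starts before Lucia ends → Lucia and Rohan overlap.
Omar starts after Lucia ends — done with Lucia.
Omar starts before Rohan ends → Rohan and Omar overlap.
Elena starts after Rohan ends — done with Rohan.
Elena starts after Omar ends — done with Omar.
Sana starts after Elena ends — done with Elena.
Aoife starts before Sana ends → Sana and Aoife overlap.
Declan starts after Sana ends — done with Sana.
Declan starts after Aoife ends — done with Aoife.
Tariq starts after Declan ends.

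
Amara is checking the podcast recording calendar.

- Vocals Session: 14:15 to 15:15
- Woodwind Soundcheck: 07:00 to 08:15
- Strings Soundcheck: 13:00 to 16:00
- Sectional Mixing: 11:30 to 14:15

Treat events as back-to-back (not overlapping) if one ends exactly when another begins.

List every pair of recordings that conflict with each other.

Sorted by start: Woodwind Soundcheck, Sectional Mixing, Strings Soundcheck, Vocals Session.
Sectional Mixing starts after Woodwind Soundcheck ends; Woodwind Soundcheck is clear from here.
Strings Soundcheck starts before Sectional Mixing ends → Sectional Mixing and Strings Soundcheck overlap.
Vocals Session starts exactly when Sectional Mixing ends (back-to-back, no overlap).
Vocals Session starts before Strings Soundcheck ends → Strings Soundcheck and Vocals Session overlap.

Sectional Mixing & Strings Soundcheck, Strings Soundcheck & Vocals Session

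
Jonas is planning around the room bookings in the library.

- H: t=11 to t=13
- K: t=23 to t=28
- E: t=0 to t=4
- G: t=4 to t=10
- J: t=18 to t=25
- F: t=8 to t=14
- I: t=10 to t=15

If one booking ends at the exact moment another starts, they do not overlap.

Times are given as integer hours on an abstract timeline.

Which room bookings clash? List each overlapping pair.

Two intervals overlap when each starts before the other ends.
Sorted by start: E, G, F, I, H, J, K.
G starts exactly when E ends (back-to-back, no overlap), so nothing later overlaps E either.
F starts before G ends → G and F overlap.
I starts exactly when G ends (back-to-back, no overlap), so nothing later overlaps G either.
I starts before F ends → F and I overlap.
H starts before F ends → F and H overlap.
J starts after F ends, so nothing later overlaps F either.
H starts before I ends → I and H overlap.
J starts after I ends, so nothing later overlaps I either.
J starts after H ends, so nothing later overlaps H either.
K starts before J ends → J and K overlap.

F & G, F & H, F & I, H & I, J & K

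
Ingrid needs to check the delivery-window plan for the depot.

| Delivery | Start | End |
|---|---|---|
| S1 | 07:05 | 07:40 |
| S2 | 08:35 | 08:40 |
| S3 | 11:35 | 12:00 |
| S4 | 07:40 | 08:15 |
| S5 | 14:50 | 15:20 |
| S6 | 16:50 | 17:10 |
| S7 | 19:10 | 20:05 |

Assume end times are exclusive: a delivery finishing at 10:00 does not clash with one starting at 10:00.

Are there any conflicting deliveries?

No

Sorted by start: S1, S4, S2, S3, S5, S6, S7.
S4 starts exactly when S1 ends (back-to-back, no overlap), so nothing later overlaps S1 either.
S2 starts after S4 ends, so nothing later overlaps S4 either.
S3 starts after S2 ends, so nothing later overlaps S2 either.
S5 starts after S3 ends, so nothing later overlaps S3 either.
S6 starts after S5 ends, so nothing later overlaps S5 either.
S7 starts after S6 ends.
Every pair is clear; the schedule has no overlaps.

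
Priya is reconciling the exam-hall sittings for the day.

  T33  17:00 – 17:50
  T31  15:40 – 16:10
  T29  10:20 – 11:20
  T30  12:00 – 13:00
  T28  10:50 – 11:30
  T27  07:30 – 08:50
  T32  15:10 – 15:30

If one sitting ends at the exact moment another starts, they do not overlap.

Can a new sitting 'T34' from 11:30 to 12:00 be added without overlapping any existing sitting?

T27: ends 08:50 at or before T34 starts 11:30 → clear.
T29: ends 11:20 at or before T34 starts 11:30 → clear.
T28: ends 11:30 at or before T34 starts 11:30 → clear.
T30: starts 12:00 at or after T34 ends 12:00 → clear.
T32: starts 15:10 at or after T34 ends 12:00 → clear.
T31: starts 15:40 at or after T34 ends 12:00 → clear.
T33: starts 17:00 at or after T34 ends 12:00 → clear.

Yes — the slot is free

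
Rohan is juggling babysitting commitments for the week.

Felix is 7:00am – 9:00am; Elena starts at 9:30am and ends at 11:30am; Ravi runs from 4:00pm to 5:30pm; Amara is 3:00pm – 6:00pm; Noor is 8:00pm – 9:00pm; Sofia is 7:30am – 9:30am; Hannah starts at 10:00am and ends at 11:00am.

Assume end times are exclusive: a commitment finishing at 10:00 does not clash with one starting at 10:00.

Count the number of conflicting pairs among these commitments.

Sorted by start: Felix, Sofia, Elena, Hannah, Amara, Ravi, Noor.
Sofia starts before Felix ends → Felix and Sofia overlap.
Elena starts after Felix ends, so nothing later overlaps Felix either.
Elena starts exactly when Sofia ends (back-to-back, no overlap), so nothing later overlaps Sofia either.
Hannah starts before Elena ends → Elena and Hannah overlap.
Amara starts after Elena ends, so nothing later overlaps Elena either.
Amara starts after Hannah ends, so nothing later overlaps Hannah either.
Ravi starts before Amara ends → Amara and Ravi overlap.
Noor starts after Amara ends.
Noor starts after Ravi ends.
Overlapping pairs: Amara & Ravi, Elena & Hannah, Felix & Sofia — 3 in total.

3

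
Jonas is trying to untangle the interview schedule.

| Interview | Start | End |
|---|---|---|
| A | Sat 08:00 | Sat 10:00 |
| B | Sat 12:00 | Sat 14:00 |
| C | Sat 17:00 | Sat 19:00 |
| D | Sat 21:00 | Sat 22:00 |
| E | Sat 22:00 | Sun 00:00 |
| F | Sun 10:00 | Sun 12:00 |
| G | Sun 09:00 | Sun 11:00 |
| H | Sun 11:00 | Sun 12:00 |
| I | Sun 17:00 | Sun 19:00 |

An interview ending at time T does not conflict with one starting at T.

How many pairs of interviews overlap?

2

Check each pair: they overlap iff neither finishes before the other starts.
Sorted by start: A, B, C, D, E, G, F, H, I.
B starts after A ends — done with A.
C starts after B ends — done with B.
D starts after C ends — done with C.
E starts exactly when D ends (back-to-back, no overlap) — done with D.
G starts after E ends — done with E.
F starts before G ends → G and F overlap.
H starts exactly when G ends (back-to-back, no overlap) — done with G.
H starts before F ends → F and H overlap.
I starts after F ends.
I starts after H ends.
Overlapping pairs: F & G, F & H — 2 in total.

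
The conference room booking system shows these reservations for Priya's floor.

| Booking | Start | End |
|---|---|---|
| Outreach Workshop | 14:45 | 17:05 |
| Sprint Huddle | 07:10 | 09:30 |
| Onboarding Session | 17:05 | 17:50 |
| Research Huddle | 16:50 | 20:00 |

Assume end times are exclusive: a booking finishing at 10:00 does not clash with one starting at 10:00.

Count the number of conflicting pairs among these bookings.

Sorted by start: Sprint Huddle, Outreach Workshop, Research Huddle, Onboarding Session.
Outreach Workshop starts after Sprint Huddle ends, so nothing later overlaps Sprint Huddle either.
Research Huddle starts before Outreach Workshop ends → Outreach Workshop and Research Huddle overlap.
Onboarding Session starts exactly when Outreach Workshop ends (back-to-back, no overlap).
Onboarding Session starts before Research Huddle ends → Research Huddle and Onboarding Session overlap.
Overlapping pairs: Onboarding Session & Research Huddle, Outreach Workshop & Research Huddle — 2 in total.

2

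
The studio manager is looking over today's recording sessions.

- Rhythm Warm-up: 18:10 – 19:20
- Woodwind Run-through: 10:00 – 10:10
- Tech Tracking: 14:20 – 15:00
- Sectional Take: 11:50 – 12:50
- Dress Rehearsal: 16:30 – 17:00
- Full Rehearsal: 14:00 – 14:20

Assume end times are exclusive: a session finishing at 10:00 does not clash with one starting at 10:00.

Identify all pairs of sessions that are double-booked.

none

Sorted by start: Woodwind Run-through, Sectional Take, Full Rehearsal, Tech Tracking, Dress Rehearsal, Rhythm Warm-up.
Sectional Take starts after Woodwind Run-through ends — done with Woodwind Run-through.
Full Rehearsal starts after Sectional Take ends — done with Sectional Take.
Tech Tracking starts exactly when Full Rehearsal ends (back-to-back, no overlap) — done with Full Rehearsal.
Dress Rehearsal starts after Tech Tracking ends — done with Tech Tracking.
Rhythm Warm-up starts after Dress Rehearsal ends.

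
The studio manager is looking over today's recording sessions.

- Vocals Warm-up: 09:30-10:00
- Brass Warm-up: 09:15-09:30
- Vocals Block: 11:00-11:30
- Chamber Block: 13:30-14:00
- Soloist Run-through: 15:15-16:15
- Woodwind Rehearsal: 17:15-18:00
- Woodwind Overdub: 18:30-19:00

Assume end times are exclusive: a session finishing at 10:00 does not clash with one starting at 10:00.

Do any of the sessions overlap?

No

Sorted by start: Brass Warm-up, Vocals Warm-up, Vocals Block, Chamber Block, Soloist Run-through, Woodwind Rehearsal, Woodwind Overdub.
Vocals Warm-up starts exactly when Brass Warm-up ends (back-to-back, no overlap), so nothing later overlaps Brass Warm-up either.
Vocals Block starts after Vocals Warm-up ends, so nothing later overlaps Vocals Warm-up either.
Chamber Block starts after Vocals Block ends, so nothing later overlaps Vocals Block either.
Soloist Run-through starts after Chamber Block ends, so nothing later overlaps Chamber Block either.
Woodwind Rehearsal starts after Soloist Run-through ends, so nothing later overlaps Soloist Run-through either.
Woodwind Overdub starts after Woodwind Rehearsal ends.
Every pair is clear; the schedule has no overlaps.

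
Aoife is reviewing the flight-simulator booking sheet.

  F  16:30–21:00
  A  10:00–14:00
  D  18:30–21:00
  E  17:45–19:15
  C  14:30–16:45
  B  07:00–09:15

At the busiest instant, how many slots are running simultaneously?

Walk through starts and ends in time order (an end at T is processed before a start at T):
07:00 start B → 1
09:15 end B → 0
10:00 start A → 1
14:00 end A → 0
14:30 start C → 1
16:30 start F → 2
16:45 end C → 1
17:45 start E → 2
18:30 start D → 3
19:15 end E → 2
21:00 end D → 1
21:00 end F → 0
Peak is 3, at 18:30 (D, E, F).

3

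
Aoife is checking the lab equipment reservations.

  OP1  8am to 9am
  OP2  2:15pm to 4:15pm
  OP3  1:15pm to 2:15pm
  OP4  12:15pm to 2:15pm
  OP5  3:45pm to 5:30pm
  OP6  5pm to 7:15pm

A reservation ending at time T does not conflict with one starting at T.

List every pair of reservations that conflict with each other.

OP2 & OP5, OP3 & OP4, OP5 & OP6

Two intervals overlap when each starts before the other ends.
Sorted by start: OP1, OP4, OP3, OP2, OP5, OP6.
OP4 starts after OP1 ends — done with OP1.
OP3 starts before OP4 ends → OP4 and OP3 overlap.
OP2 starts exactly when OP4 ends (back-to-back, no overlap) — done with OP4.
OP2 starts exactly when OP3 ends (back-to-back, no overlap) — done with OP3.
OP5 starts before OP2 ends → OP2 and OP5 overlap.
OP6 starts after OP2 ends.
OP6 starts before OP5 ends → OP5 and OP6 overlap.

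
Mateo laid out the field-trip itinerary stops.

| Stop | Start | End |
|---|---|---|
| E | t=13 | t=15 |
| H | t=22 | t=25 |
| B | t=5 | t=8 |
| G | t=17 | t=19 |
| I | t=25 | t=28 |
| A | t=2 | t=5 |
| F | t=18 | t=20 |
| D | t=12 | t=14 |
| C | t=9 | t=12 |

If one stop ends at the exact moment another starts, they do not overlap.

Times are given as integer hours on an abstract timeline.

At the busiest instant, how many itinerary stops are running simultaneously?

2

Walk through starts and ends in time order (an end at T is processed before a start at T):
t=2 start A → 1
t=5 end A → 0
t=5 start B → 1
t=8 end B → 0
t=9 start C → 1
t=12 end C → 0
t=12 start D → 1
t=13 start E → 2
t=14 end D → 1
t=15 end E → 0
t=17 start G → 1
t=18 start F → 2
t=19 end G → 1
t=20 end F → 0
t=22 start H → 1
t=25 end H → 0
t=25 start I → 1
t=28 end I → 0
Peak is 2, at t=13 (D, E).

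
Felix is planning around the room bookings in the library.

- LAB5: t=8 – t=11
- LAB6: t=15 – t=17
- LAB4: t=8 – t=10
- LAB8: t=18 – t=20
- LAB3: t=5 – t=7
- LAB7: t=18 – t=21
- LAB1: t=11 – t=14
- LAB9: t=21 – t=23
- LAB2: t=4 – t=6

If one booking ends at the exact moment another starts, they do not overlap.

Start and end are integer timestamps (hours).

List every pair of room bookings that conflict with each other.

LAB2 & LAB3, LAB4 & LAB5, LAB7 & LAB8

Check each pair: they overlap iff neither finishes before the other starts.
Sorted by start: LAB2, LAB3, LAB4, LAB5, LAB1, LAB6, LAB7, LAB8, LAB9.
LAB3 starts before LAB2 ends → LAB2 and LAB3 overlap.
LAB4 starts after LAB2 ends, so LAB2 has no further overlaps.
LAB4 starts after LAB3 ends, so LAB3 has no further overlaps.
LAB5 starts before LAB4 ends → LAB4 and LAB5 overlap.
LAB1 starts after LAB4 ends, so LAB4 has no further overlaps.
LAB1 starts exactly when LAB5 ends (back-to-back, no overlap), so LAB5 has no further overlaps.
LAB6 starts after LAB1 ends, so LAB1 has no further overlaps.
LAB7 starts after LAB6 ends, so LAB6 has no further overlaps.
LAB8 starts before LAB7 ends → LAB7 and LAB8 overlap.
LAB9 starts exactly when LAB7 ends (back-to-back, no overlap).
LAB9 starts after LAB8 ends.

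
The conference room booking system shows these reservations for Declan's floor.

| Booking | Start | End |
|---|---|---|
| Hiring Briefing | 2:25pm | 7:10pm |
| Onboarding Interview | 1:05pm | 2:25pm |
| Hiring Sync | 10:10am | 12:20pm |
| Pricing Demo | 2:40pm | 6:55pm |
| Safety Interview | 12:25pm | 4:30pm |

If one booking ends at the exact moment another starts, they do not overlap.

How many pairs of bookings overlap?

4

Sorted by start: Hiring Sync, Safety Interview, Onboarding Interview, Hiring Briefing, Pricing Demo.
Safety Interview starts after Hiring Sync ends, so Hiring Sync has no further overlaps.
Onboarding Interview starts before Safety Interview ends → Safety Interview and Onboarding Interview overlap.
Hiring Briefing starts before Safety Interview ends → Safety Interview and Hiring Briefing overlap.
Pricing Demo starts before Safety Interview ends → Safety Interview and Pricing Demo overlap.
Hiring Briefing starts exactly when Onboarding Interview ends (back-to-back, no overlap), so Onboarding Interview has no further overlaps.
Pricing Demo starts before Hiring Briefing ends → Hiring Briefing and Pricing Demo overlap.
Overlapping pairs: Hiring Briefing & Pricing Demo, Hiring Briefing & Safety Interview, Onboarding Interview & Safety Interview, Pricing Demo & Safety Interview — 4 in total.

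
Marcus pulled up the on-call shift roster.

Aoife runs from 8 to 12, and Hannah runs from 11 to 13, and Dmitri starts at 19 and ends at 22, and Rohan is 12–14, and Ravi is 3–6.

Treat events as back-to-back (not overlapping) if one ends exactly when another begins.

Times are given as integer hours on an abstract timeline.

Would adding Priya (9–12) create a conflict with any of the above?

Ravi: ends 6 at or before Priya starts 9 → clear.
Aoife: starts 8 before Priya ends 12, and ends 12 after Priya starts 9 → overlap.
Hannah: starts 11 before Priya ends 12, and ends 13 after Priya starts 9 → overlap.
Rohan: starts 12 at or after Priya ends 12 → clear.
Dmitri: starts 19 at or after Priya ends 12 → clear.
Priya overlaps Aoife, Hannah.

Yes — it overlaps Aoife, Hannah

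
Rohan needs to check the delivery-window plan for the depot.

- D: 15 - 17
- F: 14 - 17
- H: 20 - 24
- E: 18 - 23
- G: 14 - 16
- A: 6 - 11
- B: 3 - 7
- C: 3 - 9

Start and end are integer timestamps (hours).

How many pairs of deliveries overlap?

7

Sorted by start: B, C, A, F, G, D, E, H.
C starts before B ends → B and C overlap.
A starts before B ends → B and A overlap.
F starts after B ends — done with B.
A starts before C ends → C and A overlap.
F starts after C ends — done with C.
F starts after A ends — done with A.
G starts before F ends → F and G overlap.
D starts before F ends → F and D overlap.
E starts after F ends — done with F.
D starts before G ends → G and D overlap.
E starts after G ends — done with G.
E starts after D ends — done with D.
H starts before E ends → E and H overlap.
Overlapping pairs: A & B, A & C, B & C, D & F, D & G, E & H, F & G — 7 in total.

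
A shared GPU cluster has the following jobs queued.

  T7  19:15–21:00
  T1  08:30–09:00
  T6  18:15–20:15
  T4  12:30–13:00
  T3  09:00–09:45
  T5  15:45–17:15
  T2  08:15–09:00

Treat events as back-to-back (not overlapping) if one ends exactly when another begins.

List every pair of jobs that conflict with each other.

T1 & T2, T6 & T7

Two intervals overlap when each starts before the other ends.
Sorted by start: T2, T1, T3, T4, T5, T6, T7.
T1 starts before T2 ends → T2 and T1 overlap.
T3 starts exactly when T2 ends (back-to-back, no overlap) — done with T2.
T3 starts exactly when T1 ends (back-to-back, no overlap) — done with T1.
T4 starts after T3 ends — done with T3.
T5 starts after T4 ends — done with T4.
T6 starts after T5 ends — done with T5.
T7 starts before T6 ends → T6 and T7 overlap.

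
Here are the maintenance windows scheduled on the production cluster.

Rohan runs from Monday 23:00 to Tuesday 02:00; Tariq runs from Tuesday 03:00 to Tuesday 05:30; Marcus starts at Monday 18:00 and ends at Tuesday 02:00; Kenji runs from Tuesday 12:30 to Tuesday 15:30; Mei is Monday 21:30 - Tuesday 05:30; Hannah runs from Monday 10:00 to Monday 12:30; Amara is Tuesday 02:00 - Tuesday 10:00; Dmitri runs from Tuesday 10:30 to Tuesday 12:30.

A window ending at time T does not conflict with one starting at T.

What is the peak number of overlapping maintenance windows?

3

Walk through starts and ends in time order (an end at T is processed before a start at T):
Monday 10:00 start Hannah → 1
Monday 12:30 end Hannah → 0
Monday 18:00 start Marcus → 1
Monday 21:30 start Mei → 2
Monday 23:00 start Rohan → 3
Tuesday 02:00 end Marcus → 2
Tuesday 02:00 end Rohan → 1
Tuesday 02:00 start Amara → 2
Tuesday 03:00 start Tariq → 3
Tuesday 05:30 end Mei → 2
Tuesday 05:30 end Tariq → 1
Tuesday 10:00 end Amara → 0
Tuesday 10:30 start Dmitri → 1
Tuesday 12:30 end Dmitri → 0
Tuesday 12:30 start Kenji → 1
Tuesday 15:30 end Kenji → 0
Peak is 3, at Monday 23:00 (Marcus, Mei, Rohan).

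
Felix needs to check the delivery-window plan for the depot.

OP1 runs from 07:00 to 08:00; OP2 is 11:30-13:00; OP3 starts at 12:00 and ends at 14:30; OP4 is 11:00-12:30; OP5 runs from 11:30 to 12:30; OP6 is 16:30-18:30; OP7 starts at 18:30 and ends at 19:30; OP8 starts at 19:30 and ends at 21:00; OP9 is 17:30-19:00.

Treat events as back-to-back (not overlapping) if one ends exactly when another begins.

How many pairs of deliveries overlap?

8

Sorted by start: OP1, OP4, OP2, OP5, OP3, OP6, OP9, OP7, OP8.
OP4 starts after OP1 ends, so nothing later overlaps OP1 either.
OP2 starts before OP4 ends → OP4 and OP2 overlap.
OP5 starts before OP4 ends → OP4 and OP5 overlap.
OP3 starts before OP4 ends → OP4 and OP3 overlap.
OP6 starts after OP4 ends, so nothing later overlaps OP4 either.
OP5 starts before OP2 ends → OP2 and OP5 overlap.
OP3 starts before OP2 ends → OP2 and OP3 overlap.
OP6 starts after OP2 ends, so nothing later overlaps OP2 either.
OP3 starts before OP5 ends → OP5 and OP3 overlap.
OP6 starts after OP5 ends, so nothing later overlaps OP5 either.
OP6 starts after OP3 ends, so nothing later overlaps OP3 either.
OP9 starts before OP6 ends → OP6 and OP9 overlap.
OP7 starts exactly when OP6 ends (back-to-back, no overlap), so nothing later overlaps OP6 either.
OP7 starts before OP9 ends → OP9 and OP7 overlap.
OP8 starts after OP9 ends.
OP8 starts exactly when OP7 ends (back-to-back, no overlap).
Overlapping pairs: OP2 & OP3, OP2 & OP4, OP2 & OP5, OP3 & OP4, OP3 & OP5, OP4 & OP5, OP6 & OP9, OP7 & OP9 — 8 in total.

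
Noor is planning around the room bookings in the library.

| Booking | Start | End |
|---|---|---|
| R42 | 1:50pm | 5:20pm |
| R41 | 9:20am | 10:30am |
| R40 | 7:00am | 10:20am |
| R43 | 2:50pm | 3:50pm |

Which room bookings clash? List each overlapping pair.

R40 & R41, R42 & R43

Sorted by start: R40, R41, R42, R43.
R41 starts before R40 ends → R40 and R41 overlap.
R42 starts after R40 ends, so nothing later overlaps R40 either.
R42 starts after R41 ends, so nothing later overlaps R41 either.
R43 starts before R42 ends → R42 and R43 overlap.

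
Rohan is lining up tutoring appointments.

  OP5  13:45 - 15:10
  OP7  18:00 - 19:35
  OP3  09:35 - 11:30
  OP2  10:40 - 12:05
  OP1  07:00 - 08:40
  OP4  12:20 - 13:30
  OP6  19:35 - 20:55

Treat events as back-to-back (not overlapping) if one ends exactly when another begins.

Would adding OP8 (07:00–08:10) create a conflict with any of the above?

OP1: starts 07:00 before OP8 ends 08:10, and ends 08:40 after OP8 starts 07:00 → overlap.
OP3: starts 09:35 at or after OP8 ends 08:10 → clear.
OP2: starts 10:40 at or after OP8 ends 08:10 → clear.
OP4: starts 12:20 at or after OP8 ends 08:10 → clear.
OP5: starts 13:45 at or after OP8 ends 08:10 → clear.
OP7: starts 18:00 at or after OP8 ends 08:10 → clear.
OP6: starts 19:35 at or after OP8 ends 08:10 → clear.
OP8 overlaps OP1.

Yes — it overlaps OP1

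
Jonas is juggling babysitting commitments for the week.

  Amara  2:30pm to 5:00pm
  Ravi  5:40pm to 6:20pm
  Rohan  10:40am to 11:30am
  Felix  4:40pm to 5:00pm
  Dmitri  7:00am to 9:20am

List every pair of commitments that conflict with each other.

Check each pair: they overlap iff neither finishes before the other starts.
Sorted by start: Dmitri, Rohan, Amara, Felix, Ravi.
Rohan starts after Dmitri ends, so Dmitri has no further overlaps.
Amara starts after Rohan ends, so Rohan has no further overlaps.
Felix starts before Amara ends → Amara and Felix overlap.
Ravi starts after Amara ends.
Ravi starts after Felix ends.

Amara & Felix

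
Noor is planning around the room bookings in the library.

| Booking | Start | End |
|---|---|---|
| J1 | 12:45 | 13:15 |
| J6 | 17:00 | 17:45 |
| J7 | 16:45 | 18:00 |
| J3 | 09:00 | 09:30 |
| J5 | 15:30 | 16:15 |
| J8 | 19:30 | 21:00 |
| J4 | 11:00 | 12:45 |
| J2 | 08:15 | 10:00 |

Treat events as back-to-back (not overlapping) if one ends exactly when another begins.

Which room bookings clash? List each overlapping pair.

J2 & J3, J6 & J7

Sorted by start: J2, J3, J4, J1, J5, J7, J6, J8.
J3 starts before J2 ends → J2 and J3 overlap.
J4 starts after J2 ends; J2 is clear from here.
J4 starts after J3 ends; J3 is clear from here.
J1 starts exactly when J4 ends (back-to-back, no overlap); J4 is clear from here.
J5 starts after J1 ends; J1 is clear from here.
J7 starts after J5 ends; J5 is clear from here.
J6 starts before J7 ends → J7 and J6 overlap.
J8 starts after J7 ends.
J8 starts after J6 ends.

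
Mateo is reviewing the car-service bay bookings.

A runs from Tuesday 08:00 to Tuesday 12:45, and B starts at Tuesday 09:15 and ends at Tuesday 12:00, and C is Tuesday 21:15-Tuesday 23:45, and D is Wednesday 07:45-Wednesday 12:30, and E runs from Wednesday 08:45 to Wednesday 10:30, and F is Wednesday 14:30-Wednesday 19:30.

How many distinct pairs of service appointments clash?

2

Sorted by start: A, B, C, D, E, F.
B starts before A ends → A and B overlap.
C starts after A ends — done with A.
C starts after B ends — done with B.
D starts after C ends — done with C.
E starts before D ends → D and E overlap.
F starts after D ends.
F starts after E ends.
Overlapping pairs: A & B, D & E — 2 in total.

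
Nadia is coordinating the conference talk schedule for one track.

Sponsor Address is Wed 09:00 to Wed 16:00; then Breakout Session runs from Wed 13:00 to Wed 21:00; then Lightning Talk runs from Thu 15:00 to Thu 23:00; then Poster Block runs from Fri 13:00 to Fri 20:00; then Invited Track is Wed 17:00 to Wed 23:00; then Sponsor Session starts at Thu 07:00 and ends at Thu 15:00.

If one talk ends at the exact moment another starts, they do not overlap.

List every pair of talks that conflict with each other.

Check each pair: they overlap iff neither finishes before the other starts.
Sorted by start: Sponsor Address, Breakout Session, Invited Track, Sponsor Session, Lightning Talk, Poster Block.
Breakout Session starts before Sponsor Address ends → Sponsor Address and Breakout Session overlap.
Invited Track starts after Sponsor Address ends; Sponsor Address is clear from here.
Invited Track starts before Breakout Session ends → Breakout Session and Invited Track overlap.
Sponsor Session starts after Breakout Session ends; Breakout Session is clear from here.
Sponsor Session starts after Invited Track ends; Invited Track is clear from here.
Lightning Talk starts exactly when Sponsor Session ends (back-to-back, no overlap); Sponsor Session is clear from here.
Poster Block starts after Lightning Talk ends.

Breakout Session & Invited Track, Breakout Session & Sponsor Address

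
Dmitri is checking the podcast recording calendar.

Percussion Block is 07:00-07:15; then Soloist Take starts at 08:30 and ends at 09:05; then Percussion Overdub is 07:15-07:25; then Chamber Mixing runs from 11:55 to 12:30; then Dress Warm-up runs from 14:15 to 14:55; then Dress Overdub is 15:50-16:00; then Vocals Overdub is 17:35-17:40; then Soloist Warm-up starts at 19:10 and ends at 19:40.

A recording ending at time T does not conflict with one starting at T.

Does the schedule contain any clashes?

No

Sorted by start: Percussion Block, Percussion Overdub, Soloist Take, Chamber Mixing, Dress Warm-up, Dress Overdub, Vocals Overdub, Soloist Warm-up.
Percussion Overdub starts exactly when Percussion Block ends (back-to-back, no overlap); Percussion Block is clear from here.
Soloist Take starts after Percussion Overdub ends; Percussion Overdub is clear from here.
Chamber Mixing starts after Soloist Take ends; Soloist Take is clear from here.
Dress Warm-up starts after Chamber Mixing ends; Chamber Mixing is clear from here.
Dress Overdub starts after Dress Warm-up ends; Dress Warm-up is clear from here.
Vocals Overdub starts after Dress Overdub ends; Dress Overdub is clear from here.
Soloist Warm-up starts after Vocals Overdub ends.
Every pair is clear; the schedule has no overlaps.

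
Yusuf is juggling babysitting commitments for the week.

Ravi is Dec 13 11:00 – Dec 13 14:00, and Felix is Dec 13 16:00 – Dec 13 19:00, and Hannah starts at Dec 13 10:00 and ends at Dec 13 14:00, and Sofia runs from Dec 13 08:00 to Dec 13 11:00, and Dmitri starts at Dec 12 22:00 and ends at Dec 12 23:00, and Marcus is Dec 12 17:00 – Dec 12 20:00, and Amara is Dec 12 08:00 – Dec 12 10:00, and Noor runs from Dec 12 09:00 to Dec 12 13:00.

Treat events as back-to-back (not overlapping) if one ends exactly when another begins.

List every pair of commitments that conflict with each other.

Amara & Noor, Hannah & Ravi, Hannah & Sofia

Sorted by start: Amara, Noor, Marcus, Dmitri, Sofia, Hannah, Ravi, Felix.
Noor starts before Amara ends → Amara and Noor overlap.
Marcus starts after Amara ends, so nothing later overlaps Amara either.
Marcus starts after Noor ends, so nothing later overlaps Noor either.
Dmitri starts after Marcus ends, so nothing later overlaps Marcus either.
Sofia starts after Dmitri ends, so nothing later overlaps Dmitri either.
Hannah starts before Sofia ends → Sofia and Hannah overlap.
Ravi starts exactly when Sofia ends (back-to-back, no overlap), so nothing later overlaps Sofia either.
Ravi starts before Hannah ends → Hannah and Ravi overlap.
Felix starts after Hannah ends.
Felix starts after Ravi ends.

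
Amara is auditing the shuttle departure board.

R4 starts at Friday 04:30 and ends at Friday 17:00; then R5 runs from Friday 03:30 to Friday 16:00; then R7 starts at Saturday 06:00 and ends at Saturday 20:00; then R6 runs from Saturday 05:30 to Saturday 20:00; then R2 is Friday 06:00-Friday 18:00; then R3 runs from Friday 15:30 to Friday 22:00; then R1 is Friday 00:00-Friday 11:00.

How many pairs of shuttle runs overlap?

Two intervals overlap when each starts before the other ends.
Sorted by start: R1, R5, R4, R2, R3, R6, R7.
R5 starts before R1 ends → R1 and R5 overlap.
R4 starts before R1 ends → R1 and R4 overlap.
R2 starts before R1 ends → R1 and R2 overlap.
R3 starts after R1 ends — done with R1.
R4 starts before R5 ends → R5 and R4 overlap.
R2 starts before R5 ends → R5 and R2 overlap.
R3 starts before R5 ends → R5 and R3 overlap.
R6 starts after R5 ends — done with R5.
R2 starts before R4 ends → R4 and R2 overlap.
R3 starts before R4 ends → R4 and R3 overlap.
R6 starts after R4 ends — done with R4.
R3 starts before R2 ends → R2 and R3 overlap.
R6 starts after R2 ends — done with R2.
R6 starts after R3 ends — done with R3.
R7 starts before R6 ends → R6 and R7 overlap.
Overlapping pairs: R1 & R2, R1 & R4, R1 & R5, R2 & R3, R2 & R4, R2 & R5, R3 & R4, R3 & R5, R4 & R5, R6 & R7 — 10 in total.

10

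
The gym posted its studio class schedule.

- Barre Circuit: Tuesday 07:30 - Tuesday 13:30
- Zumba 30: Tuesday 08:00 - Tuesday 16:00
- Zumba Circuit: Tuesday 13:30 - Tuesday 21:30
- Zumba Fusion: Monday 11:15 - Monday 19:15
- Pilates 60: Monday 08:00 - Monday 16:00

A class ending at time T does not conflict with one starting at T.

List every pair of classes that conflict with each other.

Sorted by start: Pilates 60, Zumba Fusion, Barre Circuit, Zumba 30, Zumba Circuit.
Zumba Fusion starts before Pilates 60 ends → Pilates 60 and Zumba Fusion overlap.
Barre Circuit starts after Pilates 60 ends; Pilates 60 is clear from here.
Barre Circuit starts after Zumba Fusion ends; Zumba Fusion is clear from here.
Zumba 30 starts before Barre Circuit ends → Barre Circuit and Zumba 30 overlap.
Zumba Circuit starts exactly when Barre Circuit ends (back-to-back, no overlap).
Zumba Circuit starts before Zumba 30 ends → Zumba 30 and Zumba Circuit overlap.

Barre Circuit & Zumba 30, Pilates 60 & Zumba Fusion, Zumba 30 & Zumba Circuit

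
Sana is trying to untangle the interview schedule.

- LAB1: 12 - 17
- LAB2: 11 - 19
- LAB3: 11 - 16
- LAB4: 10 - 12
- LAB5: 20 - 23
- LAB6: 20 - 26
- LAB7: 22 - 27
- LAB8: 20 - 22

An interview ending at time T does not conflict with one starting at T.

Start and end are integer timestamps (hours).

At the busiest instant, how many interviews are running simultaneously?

3

Sweep the timeline, counting +1 at each start and −1 at each end (ends before starts at a tie):
10 start LAB4 → 1
11 start LAB2 → 2
11 start LAB3 → 3
12 end LAB4 → 2
12 start LAB1 → 3
16 end LAB3 → 2
17 end LAB1 → 1
19 end LAB2 → 0
20 start LAB5 → 1
20 start LAB6 → 2
20 start LAB8 → 3
22 end LAB8 → 2
22 start LAB7 → 3
23 end LAB5 → 2
26 end LAB6 → 1
27 end LAB7 → 0
Peak is 3, at 11 (LAB2, LAB3, LAB4).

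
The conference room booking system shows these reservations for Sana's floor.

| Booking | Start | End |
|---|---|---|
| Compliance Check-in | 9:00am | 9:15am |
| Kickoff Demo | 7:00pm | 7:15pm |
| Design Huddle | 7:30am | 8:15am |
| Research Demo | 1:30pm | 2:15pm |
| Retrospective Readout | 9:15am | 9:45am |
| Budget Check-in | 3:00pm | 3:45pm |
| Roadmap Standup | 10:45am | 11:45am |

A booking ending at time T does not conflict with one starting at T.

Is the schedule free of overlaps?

Sorted by start: Design Huddle, Compliance Check-in, Retrospective Readout, Roadmap Standup, Research Demo, Budget Check-in, Kickoff Demo.
Compliance Check-in starts after Design Huddle ends, so Design Huddle has no further overlaps.
Retrospective Readout starts exactly when Compliance Check-in ends (back-to-back, no overlap), so Compliance Check-in has no further overlaps.
Roadmap Standup starts after Retrospective Readout ends, so Retrospective Readout has no further overlaps.
Research Demo starts after Roadmap Standup ends, so Roadmap Standup has no further overlaps.
Budget Check-in starts after Research Demo ends, so Research Demo has no further overlaps.
Kickoff Demo starts after Budget Check-in ends.
Every pair is clear; the schedule has no overlaps.

Yes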